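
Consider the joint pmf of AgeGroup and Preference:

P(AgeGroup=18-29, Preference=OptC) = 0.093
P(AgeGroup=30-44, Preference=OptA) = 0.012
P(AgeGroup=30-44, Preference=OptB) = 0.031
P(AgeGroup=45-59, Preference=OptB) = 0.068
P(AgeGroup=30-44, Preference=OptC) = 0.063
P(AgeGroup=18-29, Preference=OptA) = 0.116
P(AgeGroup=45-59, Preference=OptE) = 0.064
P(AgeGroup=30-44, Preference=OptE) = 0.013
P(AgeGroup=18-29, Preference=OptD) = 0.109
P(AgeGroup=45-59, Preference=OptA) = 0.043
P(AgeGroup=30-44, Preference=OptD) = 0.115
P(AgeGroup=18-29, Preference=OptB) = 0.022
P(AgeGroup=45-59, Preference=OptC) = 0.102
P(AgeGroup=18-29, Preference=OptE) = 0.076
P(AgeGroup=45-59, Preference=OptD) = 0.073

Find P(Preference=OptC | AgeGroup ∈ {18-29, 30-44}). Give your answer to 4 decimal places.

P(AgeGroup=18-29) = 0.116 + 0.022 + 0.093 + 0.109 + 0.076 = 0.416.
P(AgeGroup=30-44) = 0.012 + 0.031 + 0.063 + 0.115 + 0.013 = 0.234.
P(AgeGroup ∈ {18-29, 30-44}) = 0.416 + 0.234 = 0.650; P(Preference=OptC, AgeGroup ∈ {18-29, 30-44}) = 0.093 + 0.063 = 0.156.
P(Preference=OptC | AgeGroup ∈ {18-29, 30-44}) = 0.156/0.650 = 0.2400.

0.2400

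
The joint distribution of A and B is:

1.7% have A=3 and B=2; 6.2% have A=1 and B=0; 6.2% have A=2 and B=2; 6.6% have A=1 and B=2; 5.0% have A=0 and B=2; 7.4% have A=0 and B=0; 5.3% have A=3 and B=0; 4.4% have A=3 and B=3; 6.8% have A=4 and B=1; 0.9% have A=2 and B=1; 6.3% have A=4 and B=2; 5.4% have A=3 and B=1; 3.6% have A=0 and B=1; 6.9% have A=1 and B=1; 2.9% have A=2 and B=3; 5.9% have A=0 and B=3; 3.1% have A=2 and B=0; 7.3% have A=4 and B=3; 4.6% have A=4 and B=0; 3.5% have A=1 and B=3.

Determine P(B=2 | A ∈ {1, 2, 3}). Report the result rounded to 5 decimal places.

P(A=1) = 0.062 + 0.069 + 0.066 + 0.035 = 0.232.
P(A=2) = 0.031 + 0.009 + 0.062 + 0.029 = 0.131.
P(A=3) = 0.053 + 0.054 + 0.017 + 0.044 = 0.168.
P(A ∈ {1, 2, 3}) = 0.232 + 0.131 + 0.168 = 0.531; P(B=2, A ∈ {1, 2, 3}) = 0.066 + 0.062 + 0.017 = 0.145.
P(B=2 | A ∈ {1, 2, 3}) = 0.145/0.531 = 0.27307.

0.27307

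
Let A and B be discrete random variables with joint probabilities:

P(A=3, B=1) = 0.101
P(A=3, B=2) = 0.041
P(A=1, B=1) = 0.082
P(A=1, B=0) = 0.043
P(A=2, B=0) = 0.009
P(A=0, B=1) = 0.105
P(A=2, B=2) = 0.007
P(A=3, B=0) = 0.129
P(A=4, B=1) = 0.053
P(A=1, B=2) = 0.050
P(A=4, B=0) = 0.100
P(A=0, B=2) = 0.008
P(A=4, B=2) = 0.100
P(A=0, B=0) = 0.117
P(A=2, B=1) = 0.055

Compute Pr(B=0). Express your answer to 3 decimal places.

P(B=0) = 0.117 + 0.043 + 0.009 + 0.129 + 0.100 = 0.398.

0.398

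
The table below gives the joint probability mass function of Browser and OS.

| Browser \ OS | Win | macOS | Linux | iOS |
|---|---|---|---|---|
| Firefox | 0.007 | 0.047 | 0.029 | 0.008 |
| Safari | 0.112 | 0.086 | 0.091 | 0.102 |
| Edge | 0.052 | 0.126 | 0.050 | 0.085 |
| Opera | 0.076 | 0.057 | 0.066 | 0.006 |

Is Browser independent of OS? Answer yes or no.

no

P(Browser=Safari) = 0.391 and P(OS=macOS) = 0.316, so their product is 0.12356, but P(Browser=Safari, OS=macOS) = 0.086. Since these differ, Browser and OS are not independent.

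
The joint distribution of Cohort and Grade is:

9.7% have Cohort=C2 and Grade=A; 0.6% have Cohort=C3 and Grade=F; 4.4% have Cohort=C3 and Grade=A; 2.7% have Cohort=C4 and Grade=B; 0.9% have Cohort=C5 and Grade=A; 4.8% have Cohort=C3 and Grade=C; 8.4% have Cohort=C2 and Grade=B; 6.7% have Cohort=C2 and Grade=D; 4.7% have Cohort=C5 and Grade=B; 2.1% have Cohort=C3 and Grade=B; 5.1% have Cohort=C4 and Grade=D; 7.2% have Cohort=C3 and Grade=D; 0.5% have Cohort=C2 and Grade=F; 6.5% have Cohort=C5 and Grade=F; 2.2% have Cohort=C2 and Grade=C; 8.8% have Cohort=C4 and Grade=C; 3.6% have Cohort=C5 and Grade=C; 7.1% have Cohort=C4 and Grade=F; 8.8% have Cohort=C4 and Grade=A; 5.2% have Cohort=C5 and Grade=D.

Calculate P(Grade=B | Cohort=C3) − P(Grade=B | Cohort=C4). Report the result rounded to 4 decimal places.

0.0269

P(Cohort=C3) = 0.044 + 0.021 + 0.048 + 0.072 + 0.006 = 0.191; P(Grade=B | Cohort=C3) = 0.021/0.191 = 0.10995.
P(Cohort=C4) = 0.088 + 0.027 + 0.088 + 0.051 + 0.071 = 0.325; P(Grade=B | Cohort=C4) = 0.027/0.325 = 0.08308.
Difference = 0.0269.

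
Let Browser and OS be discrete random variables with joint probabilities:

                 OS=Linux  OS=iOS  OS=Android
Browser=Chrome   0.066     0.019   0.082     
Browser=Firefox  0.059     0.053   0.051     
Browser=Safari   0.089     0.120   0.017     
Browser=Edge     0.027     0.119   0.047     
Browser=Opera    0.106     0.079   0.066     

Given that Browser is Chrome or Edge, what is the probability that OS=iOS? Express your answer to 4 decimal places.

0.3833

P(Browser=Chrome) = 0.066 + 0.019 + 0.082 = 0.167.
P(Browser=Edge) = 0.027 + 0.119 + 0.047 = 0.193.
P(Browser ∈ {Chrome, Edge}) = 0.167 + 0.193 = 0.360; P(OS=iOS, Browser ∈ {Chrome, Edge}) = 0.019 + 0.119 = 0.138.
P(OS=iOS | Browser ∈ {Chrome, Edge}) = 0.138/0.360 = 0.3833.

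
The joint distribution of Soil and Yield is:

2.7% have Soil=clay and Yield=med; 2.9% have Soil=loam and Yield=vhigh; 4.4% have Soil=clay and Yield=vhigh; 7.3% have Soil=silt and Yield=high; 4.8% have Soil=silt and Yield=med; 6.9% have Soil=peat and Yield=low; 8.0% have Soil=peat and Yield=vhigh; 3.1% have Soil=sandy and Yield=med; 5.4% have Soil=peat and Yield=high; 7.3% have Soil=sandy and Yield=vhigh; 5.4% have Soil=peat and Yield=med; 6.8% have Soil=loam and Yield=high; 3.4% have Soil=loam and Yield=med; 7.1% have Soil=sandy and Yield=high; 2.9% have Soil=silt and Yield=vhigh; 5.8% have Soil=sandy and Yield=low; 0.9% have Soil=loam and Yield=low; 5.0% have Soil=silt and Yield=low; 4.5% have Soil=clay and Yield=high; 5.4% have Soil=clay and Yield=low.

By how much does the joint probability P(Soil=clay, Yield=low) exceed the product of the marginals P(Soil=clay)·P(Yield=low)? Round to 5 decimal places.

P(Soil=clay) = 0.054 + 0.027 + 0.045 + 0.044 = 0.170.
P(Yield=low) = 0.058 + 0.009 + 0.054 + 0.050 + 0.069 = 0.240.
P(Soil=clay, Yield=low) − P(Soil=clay)P(Yield=low) = 0.054 − 0.170×0.240 = 0.01320.

0.01320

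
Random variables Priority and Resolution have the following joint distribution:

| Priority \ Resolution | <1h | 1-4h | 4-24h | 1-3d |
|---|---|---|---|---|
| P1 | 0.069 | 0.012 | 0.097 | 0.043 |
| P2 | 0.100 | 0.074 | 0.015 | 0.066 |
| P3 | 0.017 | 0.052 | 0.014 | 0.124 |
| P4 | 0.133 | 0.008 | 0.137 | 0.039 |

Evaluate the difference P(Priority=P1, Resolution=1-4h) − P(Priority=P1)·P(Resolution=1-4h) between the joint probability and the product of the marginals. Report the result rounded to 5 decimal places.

P(Priority=P1) = 0.069 + 0.012 + 0.097 + 0.043 = 0.221.
P(Resolution=1-4h) = 0.012 + 0.074 + 0.052 + 0.008 = 0.146.
P(Priority=P1, Resolution=1-4h) − P(Priority=P1)P(Resolution=1-4h) = 0.012 − 0.221×0.146 = -0.02027.

-0.02027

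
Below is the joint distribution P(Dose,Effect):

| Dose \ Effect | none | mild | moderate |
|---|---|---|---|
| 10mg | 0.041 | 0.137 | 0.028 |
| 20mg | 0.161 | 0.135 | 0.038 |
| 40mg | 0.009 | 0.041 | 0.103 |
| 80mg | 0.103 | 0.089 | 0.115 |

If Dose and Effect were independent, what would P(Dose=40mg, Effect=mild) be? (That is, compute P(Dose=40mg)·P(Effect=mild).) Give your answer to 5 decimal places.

P(Dose=40mg) = 0.009 + 0.041 + 0.103 = 0.153.
P(Effect=mild) = 0.137 + 0.135 + 0.041 + 0.089 = 0.402.
Product: 0.153 × 0.402 = 0.06151.

0.06151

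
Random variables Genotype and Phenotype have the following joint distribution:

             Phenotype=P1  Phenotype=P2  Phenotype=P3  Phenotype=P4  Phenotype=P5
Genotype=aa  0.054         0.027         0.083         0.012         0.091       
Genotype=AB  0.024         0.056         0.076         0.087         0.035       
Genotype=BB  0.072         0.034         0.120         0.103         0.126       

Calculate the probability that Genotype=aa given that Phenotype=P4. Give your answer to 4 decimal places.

P(Phenotype=P4) = 0.012 + 0.087 + 0.103 = 0.202.
P(Genotype=aa | Phenotype=P4) = 0.012/0.202 = 0.0594.

0.0594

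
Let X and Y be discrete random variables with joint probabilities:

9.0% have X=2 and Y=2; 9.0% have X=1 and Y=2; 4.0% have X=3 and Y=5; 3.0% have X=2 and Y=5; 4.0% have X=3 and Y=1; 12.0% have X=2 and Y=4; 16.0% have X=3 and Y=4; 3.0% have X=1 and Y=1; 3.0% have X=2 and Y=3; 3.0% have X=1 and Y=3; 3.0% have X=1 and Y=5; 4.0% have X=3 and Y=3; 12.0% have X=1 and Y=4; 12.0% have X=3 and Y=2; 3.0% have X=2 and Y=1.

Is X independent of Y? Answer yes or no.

Every cell satisfies P(X,Y) = P(X)·P(Y). For instance P(X=2) = 0.300, P(Y=3) = 0.100, and 0.300×0.100 = 0.030 matches the joint entry. So X and Y are independent.

yes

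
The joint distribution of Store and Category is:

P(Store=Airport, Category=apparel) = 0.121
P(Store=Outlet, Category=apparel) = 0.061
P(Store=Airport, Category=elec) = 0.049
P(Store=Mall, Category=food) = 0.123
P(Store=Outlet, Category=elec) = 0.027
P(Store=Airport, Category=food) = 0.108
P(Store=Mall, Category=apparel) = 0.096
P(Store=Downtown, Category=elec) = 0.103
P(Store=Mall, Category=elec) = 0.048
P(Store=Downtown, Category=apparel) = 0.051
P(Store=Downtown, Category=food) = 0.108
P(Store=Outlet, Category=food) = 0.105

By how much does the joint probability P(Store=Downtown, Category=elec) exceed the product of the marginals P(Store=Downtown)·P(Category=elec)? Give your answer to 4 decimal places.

P(Store=Downtown) = 0.108 + 0.051 + 0.103 = 0.262.
P(Category=elec) = 0.103 + 0.048 + 0.049 + 0.027 = 0.227.
P(Store=Downtown, Category=elec) − P(Store=Downtown)P(Category=elec) = 0.103 − 0.262×0.227 = 0.0435.

0.0435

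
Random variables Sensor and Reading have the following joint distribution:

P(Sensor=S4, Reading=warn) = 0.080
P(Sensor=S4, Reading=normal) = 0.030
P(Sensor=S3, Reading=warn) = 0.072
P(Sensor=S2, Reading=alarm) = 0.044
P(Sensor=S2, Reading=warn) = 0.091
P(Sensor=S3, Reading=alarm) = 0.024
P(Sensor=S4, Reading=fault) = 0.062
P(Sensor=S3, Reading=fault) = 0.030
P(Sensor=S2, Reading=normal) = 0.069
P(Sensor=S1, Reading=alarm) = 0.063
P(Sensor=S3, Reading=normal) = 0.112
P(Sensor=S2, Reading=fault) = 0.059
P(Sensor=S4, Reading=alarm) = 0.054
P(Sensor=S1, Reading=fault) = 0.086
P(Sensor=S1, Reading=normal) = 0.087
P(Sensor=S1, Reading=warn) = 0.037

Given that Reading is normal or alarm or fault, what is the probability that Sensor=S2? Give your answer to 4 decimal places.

P(Reading=normal) = 0.087 + 0.069 + 0.112 + 0.030 = 0.298.
P(Reading=alarm) = 0.063 + 0.044 + 0.024 + 0.054 = 0.185.
P(Reading=fault) = 0.086 + 0.059 + 0.030 + 0.062 = 0.237.
P(Reading ∈ {normal, alarm, fault}) = 0.298 + 0.185 + 0.237 = 0.720; P(Sensor=S2, Reading ∈ {normal, alarm, fault}) = 0.069 + 0.044 + 0.059 = 0.172.
P(Sensor=S2 | Reading ∈ {normal, alarm, fault}) = 0.172/0.720 = 0.2389.

0.2389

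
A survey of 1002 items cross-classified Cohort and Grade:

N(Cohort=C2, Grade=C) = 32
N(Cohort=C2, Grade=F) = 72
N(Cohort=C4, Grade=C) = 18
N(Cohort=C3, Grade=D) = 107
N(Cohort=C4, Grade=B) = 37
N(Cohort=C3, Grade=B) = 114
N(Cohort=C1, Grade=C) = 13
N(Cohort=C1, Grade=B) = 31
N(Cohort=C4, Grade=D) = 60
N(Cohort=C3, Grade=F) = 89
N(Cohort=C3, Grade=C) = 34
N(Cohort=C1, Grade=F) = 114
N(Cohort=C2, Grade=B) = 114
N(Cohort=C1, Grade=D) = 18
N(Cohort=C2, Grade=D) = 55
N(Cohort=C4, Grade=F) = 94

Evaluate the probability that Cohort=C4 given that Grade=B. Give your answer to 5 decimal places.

0.12500

Total with Grade=B: 31 + 114 + 114 + 37 = 296.
P(Cohort=C4 | Grade=B) = 37/296 = 0.12500.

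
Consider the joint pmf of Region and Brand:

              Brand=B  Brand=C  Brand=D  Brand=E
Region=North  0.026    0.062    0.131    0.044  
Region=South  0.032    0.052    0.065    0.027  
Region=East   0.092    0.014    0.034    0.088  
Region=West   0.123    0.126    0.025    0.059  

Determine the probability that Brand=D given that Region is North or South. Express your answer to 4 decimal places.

P(Region=North) = 0.026 + 0.062 + 0.131 + 0.044 = 0.263.
P(Region=South) = 0.032 + 0.052 + 0.065 + 0.027 = 0.176.
P(Region ∈ {North, South}) = 0.263 + 0.176 = 0.439; P(Brand=D, Region ∈ {North, South}) = 0.131 + 0.065 = 0.196.
P(Brand=D | Region ∈ {North, South}) = 0.196/0.439 = 0.4465.

0.4465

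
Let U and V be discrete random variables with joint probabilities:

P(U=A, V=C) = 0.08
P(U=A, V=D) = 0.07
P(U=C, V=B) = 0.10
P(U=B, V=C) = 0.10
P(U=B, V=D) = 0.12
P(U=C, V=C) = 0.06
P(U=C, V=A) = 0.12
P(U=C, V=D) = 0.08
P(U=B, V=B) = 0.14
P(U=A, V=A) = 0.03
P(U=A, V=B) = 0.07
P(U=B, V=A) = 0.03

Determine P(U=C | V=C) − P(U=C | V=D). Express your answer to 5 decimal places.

P(V=C) = 0.08 + 0.10 + 0.06 = 0.24; P(U=C | V=C) = 0.06/0.24 = 0.250000.
P(V=D) = 0.07 + 0.12 + 0.08 = 0.27; P(U=C | V=D) = 0.08/0.27 = 0.296296.
Difference = -0.04630.

-0.04630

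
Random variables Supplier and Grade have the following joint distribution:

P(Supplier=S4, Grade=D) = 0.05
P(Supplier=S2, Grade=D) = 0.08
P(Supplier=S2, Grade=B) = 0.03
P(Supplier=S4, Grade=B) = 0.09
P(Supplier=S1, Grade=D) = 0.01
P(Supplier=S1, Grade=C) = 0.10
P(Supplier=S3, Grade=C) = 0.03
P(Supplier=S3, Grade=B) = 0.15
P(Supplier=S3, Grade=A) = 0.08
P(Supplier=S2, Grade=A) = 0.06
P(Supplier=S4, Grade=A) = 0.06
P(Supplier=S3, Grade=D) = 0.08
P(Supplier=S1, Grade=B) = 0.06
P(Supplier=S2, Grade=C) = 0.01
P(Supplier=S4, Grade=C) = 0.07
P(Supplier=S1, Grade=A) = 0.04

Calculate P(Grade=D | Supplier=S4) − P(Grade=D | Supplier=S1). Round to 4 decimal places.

P(Supplier=S4) = 0.06 + 0.09 + 0.07 + 0.05 = 0.27; P(Grade=D | Supplier=S4) = 0.05/0.27 = 0.18519.
P(Supplier=S1) = 0.04 + 0.06 + 0.10 + 0.01 = 0.21; P(Grade=D | Supplier=S1) = 0.01/0.21 = 0.04762.
Difference = 0.1376.

0.1376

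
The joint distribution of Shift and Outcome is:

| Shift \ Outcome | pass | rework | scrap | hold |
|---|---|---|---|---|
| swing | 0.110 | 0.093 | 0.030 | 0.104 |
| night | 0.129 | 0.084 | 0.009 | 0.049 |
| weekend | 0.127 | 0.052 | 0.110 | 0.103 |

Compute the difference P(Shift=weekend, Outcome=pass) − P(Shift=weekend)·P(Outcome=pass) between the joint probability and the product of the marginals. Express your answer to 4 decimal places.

-0.0165

P(Shift=weekend) = 0.127 + 0.052 + 0.110 + 0.103 = 0.392.
P(Outcome=pass) = 0.110 + 0.129 + 0.127 = 0.366.
P(Shift=weekend, Outcome=pass) − P(Shift=weekend)P(Outcome=pass) = 0.127 − 0.392×0.366 = -0.0165.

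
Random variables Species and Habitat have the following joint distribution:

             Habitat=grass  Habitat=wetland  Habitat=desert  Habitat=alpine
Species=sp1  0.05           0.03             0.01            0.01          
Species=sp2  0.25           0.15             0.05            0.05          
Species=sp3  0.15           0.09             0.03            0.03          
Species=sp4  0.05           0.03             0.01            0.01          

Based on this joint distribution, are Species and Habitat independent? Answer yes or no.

yes

Every cell satisfies P(Species,Habitat) = P(Species)·P(Habitat). For instance P(Species=sp4) = 0.10, P(Habitat=alpine) = 0.10, and 0.10×0.10 = 0.01 matches the joint entry. So Species and Habitat are independent.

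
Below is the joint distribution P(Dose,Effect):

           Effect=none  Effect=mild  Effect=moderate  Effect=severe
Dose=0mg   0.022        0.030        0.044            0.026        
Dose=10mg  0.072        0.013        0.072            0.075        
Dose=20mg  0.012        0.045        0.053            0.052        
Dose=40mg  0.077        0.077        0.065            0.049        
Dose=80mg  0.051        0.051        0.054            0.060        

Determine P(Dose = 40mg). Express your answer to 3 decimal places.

P(Dose=40mg) = 0.077 + 0.077 + 0.065 + 0.049 = 0.268.

0.268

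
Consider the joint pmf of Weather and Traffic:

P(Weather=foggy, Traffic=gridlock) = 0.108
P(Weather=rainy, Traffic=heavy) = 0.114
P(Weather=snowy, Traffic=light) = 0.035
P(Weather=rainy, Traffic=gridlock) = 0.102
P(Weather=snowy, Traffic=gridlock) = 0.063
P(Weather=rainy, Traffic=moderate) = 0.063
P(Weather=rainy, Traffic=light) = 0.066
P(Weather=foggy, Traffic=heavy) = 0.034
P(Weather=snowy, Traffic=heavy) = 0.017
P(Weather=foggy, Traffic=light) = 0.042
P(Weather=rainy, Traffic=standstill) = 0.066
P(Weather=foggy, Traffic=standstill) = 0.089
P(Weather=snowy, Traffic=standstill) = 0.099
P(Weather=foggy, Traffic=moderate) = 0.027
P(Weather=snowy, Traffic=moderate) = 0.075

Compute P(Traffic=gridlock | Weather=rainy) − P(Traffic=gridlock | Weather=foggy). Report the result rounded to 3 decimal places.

-0.112

P(Weather=rainy) = 0.066 + 0.063 + 0.114 + 0.102 + 0.066 = 0.411; P(Traffic=gridlock | Weather=rainy) = 0.102/0.411 = 0.2482.
P(Weather=foggy) = 0.042 + 0.027 + 0.034 + 0.108 + 0.089 = 0.300; P(Traffic=gridlock | Weather=foggy) = 0.108/0.300 = 0.3600.
Difference = -0.112.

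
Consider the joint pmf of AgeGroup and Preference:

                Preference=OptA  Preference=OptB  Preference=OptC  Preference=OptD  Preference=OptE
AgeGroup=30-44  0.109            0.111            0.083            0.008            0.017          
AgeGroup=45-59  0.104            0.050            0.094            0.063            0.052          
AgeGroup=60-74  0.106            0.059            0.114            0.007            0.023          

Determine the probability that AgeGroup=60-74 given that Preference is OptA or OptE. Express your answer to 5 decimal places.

P(Preference=OptA) = 0.109 + 0.104 + 0.106 = 0.319.
P(Preference=OptE) = 0.017 + 0.052 + 0.023 = 0.092.
P(Preference ∈ {OptA, OptE}) = 0.319 + 0.092 = 0.411; P(AgeGroup=60-74, Preference ∈ {OptA, OptE}) = 0.106 + 0.023 = 0.129.
P(AgeGroup=60-74 | Preference ∈ {OptA, OptE}) = 0.129/0.411 = 0.31387.

0.31387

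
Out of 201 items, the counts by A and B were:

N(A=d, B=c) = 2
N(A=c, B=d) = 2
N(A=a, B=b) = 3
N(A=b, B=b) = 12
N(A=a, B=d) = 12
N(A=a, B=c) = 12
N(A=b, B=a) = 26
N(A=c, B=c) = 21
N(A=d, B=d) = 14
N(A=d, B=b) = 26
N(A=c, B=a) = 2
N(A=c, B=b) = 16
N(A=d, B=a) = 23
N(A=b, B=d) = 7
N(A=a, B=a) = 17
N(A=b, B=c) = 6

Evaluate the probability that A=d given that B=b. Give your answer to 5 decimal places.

Total with B=b: 3 + 12 + 16 + 26 = 57.
P(A=d | B=b) = 26/57 = 0.45614.

0.45614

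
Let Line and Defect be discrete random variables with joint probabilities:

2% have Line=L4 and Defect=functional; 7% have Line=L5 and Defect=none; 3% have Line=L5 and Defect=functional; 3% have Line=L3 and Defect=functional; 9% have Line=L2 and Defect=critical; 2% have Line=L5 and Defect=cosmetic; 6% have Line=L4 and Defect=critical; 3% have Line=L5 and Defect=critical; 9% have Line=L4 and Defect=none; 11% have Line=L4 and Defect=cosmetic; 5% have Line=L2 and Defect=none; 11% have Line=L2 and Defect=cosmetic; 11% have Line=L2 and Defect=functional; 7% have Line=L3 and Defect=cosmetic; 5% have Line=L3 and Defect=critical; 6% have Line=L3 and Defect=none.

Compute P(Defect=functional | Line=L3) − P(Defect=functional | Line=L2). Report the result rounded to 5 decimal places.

-0.16270

P(Line=L3) = 0.06 + 0.07 + 0.03 + 0.05 = 0.21; P(Defect=functional | Line=L3) = 0.03/0.21 = 0.142857.
P(Line=L2) = 0.05 + 0.11 + 0.11 + 0.09 = 0.36; P(Defect=functional | Line=L2) = 0.11/0.36 = 0.305556.
Difference = -0.16270.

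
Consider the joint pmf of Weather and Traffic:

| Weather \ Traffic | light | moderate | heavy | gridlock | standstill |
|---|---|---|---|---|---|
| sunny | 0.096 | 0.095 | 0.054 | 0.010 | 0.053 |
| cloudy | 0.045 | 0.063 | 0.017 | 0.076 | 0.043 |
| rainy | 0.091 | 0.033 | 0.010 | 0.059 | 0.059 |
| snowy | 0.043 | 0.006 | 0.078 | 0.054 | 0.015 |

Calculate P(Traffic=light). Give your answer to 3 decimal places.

P(Traffic=light) = 0.096 + 0.045 + 0.091 + 0.043 = 0.275.

0.275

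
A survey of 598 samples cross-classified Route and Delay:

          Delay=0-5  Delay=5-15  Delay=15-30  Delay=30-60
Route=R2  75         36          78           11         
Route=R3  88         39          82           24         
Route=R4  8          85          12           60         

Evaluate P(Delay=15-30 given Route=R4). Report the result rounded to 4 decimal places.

0.0727

Total with Route=R4: 8 + 85 + 12 + 60 = 165.
P(Delay=15-30 | Route=R4) = 12/165 = 0.0727.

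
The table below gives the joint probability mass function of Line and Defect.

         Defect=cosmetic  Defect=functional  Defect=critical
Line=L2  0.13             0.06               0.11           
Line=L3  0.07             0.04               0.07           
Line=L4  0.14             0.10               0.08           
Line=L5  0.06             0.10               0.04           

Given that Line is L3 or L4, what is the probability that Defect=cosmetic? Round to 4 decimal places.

0.4200

P(Line=L3) = 0.07 + 0.04 + 0.07 = 0.18.
P(Line=L4) = 0.14 + 0.10 + 0.08 = 0.32.
P(Line ∈ {L3, L4}) = 0.18 + 0.32 = 0.50; P(Defect=cosmetic, Line ∈ {L3, L4}) = 0.07 + 0.14 = 0.21.
P(Defect=cosmetic | Line ∈ {L3, L4}) = 0.21/0.50 = 0.4200.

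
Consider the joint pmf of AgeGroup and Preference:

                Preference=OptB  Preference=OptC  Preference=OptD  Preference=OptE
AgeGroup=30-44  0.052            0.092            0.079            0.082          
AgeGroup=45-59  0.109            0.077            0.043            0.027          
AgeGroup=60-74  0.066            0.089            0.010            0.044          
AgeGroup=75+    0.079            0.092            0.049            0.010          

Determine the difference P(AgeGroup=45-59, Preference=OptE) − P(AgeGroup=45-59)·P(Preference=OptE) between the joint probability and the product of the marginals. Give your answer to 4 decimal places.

-0.0147

P(AgeGroup=45-59) = 0.109 + 0.077 + 0.043 + 0.027 = 0.256.
P(Preference=OptE) = 0.082 + 0.027 + 0.044 + 0.010 = 0.163.
P(AgeGroup=45-59, Preference=OptE) − P(AgeGroup=45-59)P(Preference=OptE) = 0.027 − 0.256×0.163 = -0.0147.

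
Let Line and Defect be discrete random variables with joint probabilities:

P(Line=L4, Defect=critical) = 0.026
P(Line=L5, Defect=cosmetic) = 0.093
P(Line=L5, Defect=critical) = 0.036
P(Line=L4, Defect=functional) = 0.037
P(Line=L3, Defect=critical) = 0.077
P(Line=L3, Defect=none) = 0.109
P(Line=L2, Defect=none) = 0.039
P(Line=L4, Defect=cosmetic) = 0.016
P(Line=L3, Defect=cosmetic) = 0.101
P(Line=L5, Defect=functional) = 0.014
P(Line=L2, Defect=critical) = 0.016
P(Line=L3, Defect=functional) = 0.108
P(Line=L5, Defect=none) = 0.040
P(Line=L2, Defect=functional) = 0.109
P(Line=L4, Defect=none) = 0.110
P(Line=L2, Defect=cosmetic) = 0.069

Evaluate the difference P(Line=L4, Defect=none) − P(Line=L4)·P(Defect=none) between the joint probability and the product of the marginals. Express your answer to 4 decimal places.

0.0537

P(Line=L4) = 0.110 + 0.016 + 0.037 + 0.026 = 0.189.
P(Defect=none) = 0.039 + 0.109 + 0.110 + 0.040 = 0.298.
P(Line=L4, Defect=none) − P(Line=L4)P(Defect=none) = 0.110 − 0.189×0.298 = 0.0537.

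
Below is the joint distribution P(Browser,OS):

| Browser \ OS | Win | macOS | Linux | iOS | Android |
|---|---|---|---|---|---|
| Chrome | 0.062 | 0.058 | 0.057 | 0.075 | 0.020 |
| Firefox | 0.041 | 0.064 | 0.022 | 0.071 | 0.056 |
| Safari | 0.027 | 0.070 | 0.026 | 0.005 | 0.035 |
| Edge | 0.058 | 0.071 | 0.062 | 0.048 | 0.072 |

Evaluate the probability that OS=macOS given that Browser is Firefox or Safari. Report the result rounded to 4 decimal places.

P(Browser=Firefox) = 0.041 + 0.064 + 0.022 + 0.071 + 0.056 = 0.254.
P(Browser=Safari) = 0.027 + 0.070 + 0.026 + 0.005 + 0.035 = 0.163.
P(Browser ∈ {Firefox, Safari}) = 0.254 + 0.163 = 0.417; P(OS=macOS, Browser ∈ {Firefox, Safari}) = 0.064 + 0.070 = 0.134.
P(OS=macOS | Browser ∈ {Firefox, Safari}) = 0.134/0.417 = 0.3213.

0.3213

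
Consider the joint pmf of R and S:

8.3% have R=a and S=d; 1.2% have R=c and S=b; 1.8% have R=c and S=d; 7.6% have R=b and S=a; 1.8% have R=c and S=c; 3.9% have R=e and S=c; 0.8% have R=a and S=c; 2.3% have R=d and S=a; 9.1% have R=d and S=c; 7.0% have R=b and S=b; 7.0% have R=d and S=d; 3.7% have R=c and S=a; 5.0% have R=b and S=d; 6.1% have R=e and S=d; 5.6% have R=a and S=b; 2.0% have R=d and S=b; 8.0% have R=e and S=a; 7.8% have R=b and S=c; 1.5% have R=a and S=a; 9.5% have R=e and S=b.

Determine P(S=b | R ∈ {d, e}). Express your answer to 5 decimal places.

0.24008

P(R=d) = 0.023 + 0.020 + 0.091 + 0.070 = 0.204.
P(R=e) = 0.080 + 0.095 + 0.039 + 0.061 = 0.275.
P(R ∈ {d, e}) = 0.204 + 0.275 = 0.479; P(S=b, R ∈ {d, e}) = 0.020 + 0.095 = 0.115.
P(S=b | R ∈ {d, e}) = 0.115/0.479 = 0.24008.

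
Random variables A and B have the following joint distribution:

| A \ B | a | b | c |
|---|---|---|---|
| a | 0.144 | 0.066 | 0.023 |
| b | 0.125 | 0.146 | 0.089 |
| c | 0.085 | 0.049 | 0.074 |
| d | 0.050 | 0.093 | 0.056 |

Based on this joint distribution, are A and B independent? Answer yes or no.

P(A=a) = 0.233 and P(B=a) = 0.404, so their product is 0.09413, but P(A=a, B=a) = 0.144. Since these differ, A and B are not independent.

no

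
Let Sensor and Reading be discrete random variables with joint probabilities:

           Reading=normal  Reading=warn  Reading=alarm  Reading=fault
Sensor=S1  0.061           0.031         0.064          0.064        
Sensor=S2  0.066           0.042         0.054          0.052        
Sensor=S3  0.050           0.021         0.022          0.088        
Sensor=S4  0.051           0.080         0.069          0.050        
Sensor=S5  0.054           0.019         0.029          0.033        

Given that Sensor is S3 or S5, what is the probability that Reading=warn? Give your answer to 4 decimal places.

0.1266

P(Sensor=S3) = 0.050 + 0.021 + 0.022 + 0.088 = 0.181.
P(Sensor=S5) = 0.054 + 0.019 + 0.029 + 0.033 = 0.135.
P(Sensor ∈ {S3, S5}) = 0.181 + 0.135 = 0.316; P(Reading=warn, Sensor ∈ {S3, S5}) = 0.021 + 0.019 = 0.040.
P(Reading=warn | Sensor ∈ {S3, S5}) = 0.040/0.316 = 0.1266.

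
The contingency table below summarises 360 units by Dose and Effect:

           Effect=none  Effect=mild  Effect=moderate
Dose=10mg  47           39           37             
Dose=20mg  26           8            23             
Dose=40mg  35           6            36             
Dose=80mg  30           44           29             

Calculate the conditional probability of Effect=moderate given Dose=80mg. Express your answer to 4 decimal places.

0.2816

Total with Dose=80mg: 30 + 44 + 29 = 103.
P(Effect=moderate | Dose=80mg) = 29/103 = 0.2816.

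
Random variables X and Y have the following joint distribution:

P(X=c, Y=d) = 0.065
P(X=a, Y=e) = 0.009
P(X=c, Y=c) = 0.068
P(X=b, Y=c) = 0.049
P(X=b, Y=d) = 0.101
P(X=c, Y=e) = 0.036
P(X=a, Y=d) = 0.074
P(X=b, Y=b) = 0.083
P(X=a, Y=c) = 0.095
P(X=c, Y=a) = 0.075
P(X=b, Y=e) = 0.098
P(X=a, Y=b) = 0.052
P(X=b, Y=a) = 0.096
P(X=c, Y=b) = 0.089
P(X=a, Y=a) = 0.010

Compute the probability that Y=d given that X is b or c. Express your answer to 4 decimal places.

0.2184

P(X=b) = 0.096 + 0.083 + 0.049 + 0.101 + 0.098 = 0.427.
P(X=c) = 0.075 + 0.089 + 0.068 + 0.065 + 0.036 = 0.333.
P(X ∈ {b, c}) = 0.427 + 0.333 = 0.760; P(Y=d, X ∈ {b, c}) = 0.101 + 0.065 = 0.166.
P(Y=d | X ∈ {b, c}) = 0.166/0.760 = 0.2184.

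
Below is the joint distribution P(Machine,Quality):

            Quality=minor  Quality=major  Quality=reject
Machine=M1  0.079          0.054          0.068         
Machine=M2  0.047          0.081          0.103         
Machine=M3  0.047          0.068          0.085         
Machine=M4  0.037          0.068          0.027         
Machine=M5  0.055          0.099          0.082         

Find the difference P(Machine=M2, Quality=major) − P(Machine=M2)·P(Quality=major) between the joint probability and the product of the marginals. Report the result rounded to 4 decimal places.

-0.0045

P(Machine=M2) = 0.047 + 0.081 + 0.103 = 0.231.
P(Quality=major) = 0.054 + 0.081 + 0.068 + 0.068 + 0.099 = 0.370.
P(Machine=M2, Quality=major) − P(Machine=M2)P(Quality=major) = 0.081 − 0.231×0.370 = -0.0045.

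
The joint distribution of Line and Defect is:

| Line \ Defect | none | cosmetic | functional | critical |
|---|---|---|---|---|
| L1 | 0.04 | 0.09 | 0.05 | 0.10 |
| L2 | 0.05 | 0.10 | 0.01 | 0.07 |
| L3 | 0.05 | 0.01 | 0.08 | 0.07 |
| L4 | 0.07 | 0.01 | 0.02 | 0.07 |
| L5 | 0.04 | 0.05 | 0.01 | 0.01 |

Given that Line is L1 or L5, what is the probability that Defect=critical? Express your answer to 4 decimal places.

P(Line=L1) = 0.04 + 0.09 + 0.05 + 0.10 = 0.28.
P(Line=L5) = 0.04 + 0.05 + 0.01 + 0.01 = 0.11.
P(Line ∈ {L1, L5}) = 0.28 + 0.11 = 0.39; P(Defect=critical, Line ∈ {L1, L5}) = 0.10 + 0.01 = 0.11.
P(Defect=critical | Line ∈ {L1, L5}) = 0.11/0.39 = 0.2821.

0.2821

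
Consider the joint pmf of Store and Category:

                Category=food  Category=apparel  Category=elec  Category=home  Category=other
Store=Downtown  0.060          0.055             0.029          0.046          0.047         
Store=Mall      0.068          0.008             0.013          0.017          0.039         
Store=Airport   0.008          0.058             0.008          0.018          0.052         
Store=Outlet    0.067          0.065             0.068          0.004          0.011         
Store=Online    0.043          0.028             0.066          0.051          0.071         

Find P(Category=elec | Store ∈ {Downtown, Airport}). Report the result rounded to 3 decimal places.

0.097

P(Store=Downtown) = 0.060 + 0.055 + 0.029 + 0.046 + 0.047 = 0.237.
P(Store=Airport) = 0.008 + 0.058 + 0.008 + 0.018 + 0.052 = 0.144.
P(Store ∈ {Downtown, Airport}) = 0.237 + 0.144 = 0.381; P(Category=elec, Store ∈ {Downtown, Airport}) = 0.029 + 0.008 = 0.037.
P(Category=elec | Store ∈ {Downtown, Airport}) = 0.037/0.381 = 0.097.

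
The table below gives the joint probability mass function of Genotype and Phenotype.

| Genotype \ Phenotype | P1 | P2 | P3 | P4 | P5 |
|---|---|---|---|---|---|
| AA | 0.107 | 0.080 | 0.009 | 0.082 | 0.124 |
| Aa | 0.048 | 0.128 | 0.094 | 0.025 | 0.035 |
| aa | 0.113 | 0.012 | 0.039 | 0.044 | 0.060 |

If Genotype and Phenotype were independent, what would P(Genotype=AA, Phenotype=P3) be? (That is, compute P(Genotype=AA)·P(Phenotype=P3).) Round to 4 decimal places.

P(Genotype=AA) = 0.107 + 0.080 + 0.009 + 0.082 + 0.124 = 0.402.
P(Phenotype=P3) = 0.009 + 0.094 + 0.039 = 0.142.
Product: 0.402 × 0.142 = 0.0571.

0.0571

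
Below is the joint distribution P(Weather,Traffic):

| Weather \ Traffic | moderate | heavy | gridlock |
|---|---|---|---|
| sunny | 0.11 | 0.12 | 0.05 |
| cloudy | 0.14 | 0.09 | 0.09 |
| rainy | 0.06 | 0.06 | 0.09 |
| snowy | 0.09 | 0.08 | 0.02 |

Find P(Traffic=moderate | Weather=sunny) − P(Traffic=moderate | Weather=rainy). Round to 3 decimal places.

P(Weather=sunny) = 0.11 + 0.12 + 0.05 = 0.28; P(Traffic=moderate | Weather=sunny) = 0.11/0.28 = 0.3929.
P(Weather=rainy) = 0.06 + 0.06 + 0.09 = 0.21; P(Traffic=moderate | Weather=rainy) = 0.06/0.21 = 0.2857.
Difference = 0.107.

0.107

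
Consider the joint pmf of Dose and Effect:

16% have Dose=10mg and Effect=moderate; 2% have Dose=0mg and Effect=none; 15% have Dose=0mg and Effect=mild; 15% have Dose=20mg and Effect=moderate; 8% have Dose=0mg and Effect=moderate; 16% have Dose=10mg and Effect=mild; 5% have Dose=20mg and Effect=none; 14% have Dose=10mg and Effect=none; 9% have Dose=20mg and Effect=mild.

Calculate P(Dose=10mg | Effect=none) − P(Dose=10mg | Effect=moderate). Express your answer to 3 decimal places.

0.256

P(Effect=none) = 0.02 + 0.14 + 0.05 = 0.21; P(Dose=10mg | Effect=none) = 0.14/0.21 = 0.6667.
P(Effect=moderate) = 0.08 + 0.16 + 0.15 = 0.39; P(Dose=10mg | Effect=moderate) = 0.16/0.39 = 0.4103.
Difference = 0.256.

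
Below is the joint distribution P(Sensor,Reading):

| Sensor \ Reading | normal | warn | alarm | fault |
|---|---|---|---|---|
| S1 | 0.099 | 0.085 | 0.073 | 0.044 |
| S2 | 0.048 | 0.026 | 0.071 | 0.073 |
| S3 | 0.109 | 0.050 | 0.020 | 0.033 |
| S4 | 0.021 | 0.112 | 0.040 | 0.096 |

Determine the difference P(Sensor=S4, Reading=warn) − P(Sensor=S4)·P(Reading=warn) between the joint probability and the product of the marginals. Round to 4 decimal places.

0.0386

P(Sensor=S4) = 0.021 + 0.112 + 0.040 + 0.096 = 0.269.
P(Reading=warn) = 0.085 + 0.026 + 0.050 + 0.112 = 0.273.
P(Sensor=S4, Reading=warn) − P(Sensor=S4)P(Reading=warn) = 0.112 − 0.269×0.273 = 0.0386.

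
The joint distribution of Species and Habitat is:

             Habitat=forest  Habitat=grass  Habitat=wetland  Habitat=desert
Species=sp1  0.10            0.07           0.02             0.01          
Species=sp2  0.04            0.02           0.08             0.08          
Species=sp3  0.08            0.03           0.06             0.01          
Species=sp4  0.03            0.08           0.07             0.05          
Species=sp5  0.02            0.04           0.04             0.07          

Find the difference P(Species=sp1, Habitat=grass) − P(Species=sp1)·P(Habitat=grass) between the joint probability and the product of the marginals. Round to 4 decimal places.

P(Species=sp1) = 0.10 + 0.07 + 0.02 + 0.01 = 0.20.
P(Habitat=grass) = 0.07 + 0.02 + 0.03 + 0.08 + 0.04 = 0.24.
P(Species=sp1, Habitat=grass) − P(Species=sp1)P(Habitat=grass) = 0.07 − 0.20×0.24 = 0.0220.

0.0220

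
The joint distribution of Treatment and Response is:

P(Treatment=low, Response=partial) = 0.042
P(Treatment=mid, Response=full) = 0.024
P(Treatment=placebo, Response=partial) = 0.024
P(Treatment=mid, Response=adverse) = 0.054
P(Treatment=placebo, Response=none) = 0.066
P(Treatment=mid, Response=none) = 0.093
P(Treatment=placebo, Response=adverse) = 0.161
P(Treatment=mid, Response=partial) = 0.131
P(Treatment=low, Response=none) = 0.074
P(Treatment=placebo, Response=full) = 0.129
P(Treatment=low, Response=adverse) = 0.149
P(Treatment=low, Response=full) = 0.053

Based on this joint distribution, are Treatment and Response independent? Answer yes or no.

P(Treatment=mid) = 0.302 and P(Response=partial) = 0.197, so their product is 0.05949, but P(Treatment=mid, Response=partial) = 0.131. Since these differ, Treatment and Response are not independent.

no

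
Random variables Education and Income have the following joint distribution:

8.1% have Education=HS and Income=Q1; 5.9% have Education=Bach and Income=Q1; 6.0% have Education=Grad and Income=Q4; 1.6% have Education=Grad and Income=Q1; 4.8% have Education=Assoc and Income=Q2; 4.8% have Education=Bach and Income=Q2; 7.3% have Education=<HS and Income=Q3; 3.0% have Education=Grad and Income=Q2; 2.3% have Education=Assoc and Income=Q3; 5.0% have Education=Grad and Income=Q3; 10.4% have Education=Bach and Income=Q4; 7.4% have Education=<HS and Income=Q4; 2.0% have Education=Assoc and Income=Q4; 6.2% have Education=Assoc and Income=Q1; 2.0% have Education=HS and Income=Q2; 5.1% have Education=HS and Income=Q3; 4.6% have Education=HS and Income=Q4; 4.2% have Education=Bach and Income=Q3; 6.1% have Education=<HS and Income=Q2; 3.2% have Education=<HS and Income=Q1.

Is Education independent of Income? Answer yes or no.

P(Education=HS) = 0.198 and P(Income=Q1) = 0.250, so their product is 0.04950, but P(Education=HS, Income=Q1) = 0.081. Since these differ, Education and Income are not independent.

no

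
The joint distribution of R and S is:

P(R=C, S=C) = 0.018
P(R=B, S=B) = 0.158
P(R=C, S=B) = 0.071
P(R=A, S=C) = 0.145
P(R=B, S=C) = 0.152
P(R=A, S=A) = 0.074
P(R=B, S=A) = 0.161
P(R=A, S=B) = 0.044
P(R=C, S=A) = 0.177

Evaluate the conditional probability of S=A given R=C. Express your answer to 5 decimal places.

P(R=C) = 0.177 + 0.071 + 0.018 = 0.266.
P(S=A | R=C) = 0.177/0.266 = 0.66541.

0.66541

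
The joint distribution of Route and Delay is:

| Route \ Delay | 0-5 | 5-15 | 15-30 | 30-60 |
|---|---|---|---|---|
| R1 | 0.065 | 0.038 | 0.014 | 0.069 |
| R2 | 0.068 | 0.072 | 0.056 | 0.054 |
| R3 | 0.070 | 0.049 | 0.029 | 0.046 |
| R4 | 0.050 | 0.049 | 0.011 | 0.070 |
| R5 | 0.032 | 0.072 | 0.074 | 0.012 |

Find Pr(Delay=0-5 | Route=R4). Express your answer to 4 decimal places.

P(Route=R4) = 0.050 + 0.049 + 0.011 + 0.070 = 0.180.
P(Delay=0-5 | Route=R4) = 0.050/0.180 = 0.2778.

0.2778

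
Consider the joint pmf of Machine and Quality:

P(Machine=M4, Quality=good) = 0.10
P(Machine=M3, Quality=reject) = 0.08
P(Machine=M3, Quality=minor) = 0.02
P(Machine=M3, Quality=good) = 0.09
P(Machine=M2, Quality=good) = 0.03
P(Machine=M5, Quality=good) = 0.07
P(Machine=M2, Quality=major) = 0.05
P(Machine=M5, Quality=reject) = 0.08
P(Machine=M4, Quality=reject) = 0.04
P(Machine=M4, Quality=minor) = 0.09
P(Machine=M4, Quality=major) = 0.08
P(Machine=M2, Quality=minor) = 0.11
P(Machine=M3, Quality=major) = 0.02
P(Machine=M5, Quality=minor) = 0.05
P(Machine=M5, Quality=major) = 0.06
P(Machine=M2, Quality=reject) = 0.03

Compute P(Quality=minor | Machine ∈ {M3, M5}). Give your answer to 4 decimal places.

0.1489

P(Machine=M3) = 0.09 + 0.02 + 0.02 + 0.08 = 0.21.
P(Machine=M5) = 0.07 + 0.05 + 0.06 + 0.08 = 0.26.
P(Machine ∈ {M3, M5}) = 0.21 + 0.26 = 0.47; P(Quality=minor, Machine ∈ {M3, M5}) = 0.02 + 0.05 = 0.07.
P(Quality=minor | Machine ∈ {M3, M5}) = 0.07/0.47 = 0.1489.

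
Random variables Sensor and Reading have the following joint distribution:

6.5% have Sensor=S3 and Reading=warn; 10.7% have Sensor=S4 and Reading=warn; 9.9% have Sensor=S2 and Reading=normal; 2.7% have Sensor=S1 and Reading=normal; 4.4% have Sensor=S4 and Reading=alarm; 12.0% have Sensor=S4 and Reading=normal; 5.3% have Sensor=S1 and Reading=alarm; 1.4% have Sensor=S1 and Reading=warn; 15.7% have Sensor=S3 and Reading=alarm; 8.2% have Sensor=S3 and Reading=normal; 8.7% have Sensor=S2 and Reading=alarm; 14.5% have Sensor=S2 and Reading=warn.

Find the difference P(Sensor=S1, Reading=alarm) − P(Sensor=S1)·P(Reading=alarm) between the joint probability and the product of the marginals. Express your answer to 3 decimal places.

P(Sensor=S1) = 0.027 + 0.014 + 0.053 = 0.094.
P(Reading=alarm) = 0.053 + 0.087 + 0.157 + 0.044 = 0.341.
P(Sensor=S1, Reading=alarm) − P(Sensor=S1)P(Reading=alarm) = 0.053 − 0.094×0.341 = 0.021.

0.021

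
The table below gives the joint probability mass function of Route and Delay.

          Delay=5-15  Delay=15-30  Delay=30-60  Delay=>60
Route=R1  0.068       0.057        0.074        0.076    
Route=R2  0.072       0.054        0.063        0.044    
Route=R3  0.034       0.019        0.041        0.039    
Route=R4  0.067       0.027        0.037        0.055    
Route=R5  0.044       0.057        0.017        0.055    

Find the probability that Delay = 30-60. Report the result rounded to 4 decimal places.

0.2320

P(Delay=30-60) = 0.074 + 0.063 + 0.041 + 0.037 + 0.017 = 0.232.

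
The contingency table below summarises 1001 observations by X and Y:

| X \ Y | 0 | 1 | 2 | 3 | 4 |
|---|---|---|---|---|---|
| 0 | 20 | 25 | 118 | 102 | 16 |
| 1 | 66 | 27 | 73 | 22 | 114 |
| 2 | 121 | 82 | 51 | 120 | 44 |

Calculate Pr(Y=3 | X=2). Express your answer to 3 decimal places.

Total with X=2: 121 + 82 + 51 + 120 + 44 = 418.
P(Y=3 | X=2) = 120/418 = 0.287.

0.287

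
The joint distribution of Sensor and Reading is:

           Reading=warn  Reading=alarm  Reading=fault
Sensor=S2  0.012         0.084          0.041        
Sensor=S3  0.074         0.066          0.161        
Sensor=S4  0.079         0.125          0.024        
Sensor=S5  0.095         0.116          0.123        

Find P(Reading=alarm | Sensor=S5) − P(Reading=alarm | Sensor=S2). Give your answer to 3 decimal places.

-0.266

P(Sensor=S5) = 0.095 + 0.116 + 0.123 = 0.334; P(Reading=alarm | Sensor=S5) = 0.116/0.334 = 0.3473.
P(Sensor=S2) = 0.012 + 0.084 + 0.041 = 0.137; P(Reading=alarm | Sensor=S2) = 0.084/0.137 = 0.6131.
Difference = -0.266.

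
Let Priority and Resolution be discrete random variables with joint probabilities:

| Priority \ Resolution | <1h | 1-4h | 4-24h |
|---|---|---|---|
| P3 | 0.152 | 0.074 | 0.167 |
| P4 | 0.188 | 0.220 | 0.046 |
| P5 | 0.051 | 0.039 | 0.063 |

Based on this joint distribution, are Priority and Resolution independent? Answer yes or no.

no

P(Priority=P4) = 0.454 and P(Resolution=4-24h) = 0.276, so their product is 0.12530, but P(Priority=P4, Resolution=4-24h) = 0.046. Since these differ, Priority and Resolution are not independent.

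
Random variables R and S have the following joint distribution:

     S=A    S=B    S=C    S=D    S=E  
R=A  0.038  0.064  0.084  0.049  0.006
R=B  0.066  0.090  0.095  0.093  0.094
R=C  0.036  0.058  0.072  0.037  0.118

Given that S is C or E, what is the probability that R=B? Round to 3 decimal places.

0.403

P(S=C) = 0.084 + 0.095 + 0.072 = 0.251.
P(S=E) = 0.006 + 0.094 + 0.118 = 0.218.
P(S ∈ {C, E}) = 0.251 + 0.218 = 0.469; P(R=B, S ∈ {C, E}) = 0.095 + 0.094 = 0.189.
P(R=B | S ∈ {C, E}) = 0.189/0.469 = 0.403.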